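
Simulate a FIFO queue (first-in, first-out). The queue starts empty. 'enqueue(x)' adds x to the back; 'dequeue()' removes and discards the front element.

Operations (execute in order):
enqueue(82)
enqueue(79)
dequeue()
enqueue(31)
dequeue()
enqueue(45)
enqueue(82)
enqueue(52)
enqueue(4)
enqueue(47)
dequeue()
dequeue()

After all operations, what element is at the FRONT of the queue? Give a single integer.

enqueue(82): queue = [82]
enqueue(79): queue = [82, 79]
dequeue(): queue = [79]
enqueue(31): queue = [79, 31]
dequeue(): queue = [31]
enqueue(45): queue = [31, 45]
enqueue(82): queue = [31, 45, 82]
enqueue(52): queue = [31, 45, 82, 52]
enqueue(4): queue = [31, 45, 82, 52, 4]
enqueue(47): queue = [31, 45, 82, 52, 4, 47]
dequeue(): queue = [45, 82, 52, 4, 47]
dequeue(): queue = [82, 52, 4, 47]

Answer: 82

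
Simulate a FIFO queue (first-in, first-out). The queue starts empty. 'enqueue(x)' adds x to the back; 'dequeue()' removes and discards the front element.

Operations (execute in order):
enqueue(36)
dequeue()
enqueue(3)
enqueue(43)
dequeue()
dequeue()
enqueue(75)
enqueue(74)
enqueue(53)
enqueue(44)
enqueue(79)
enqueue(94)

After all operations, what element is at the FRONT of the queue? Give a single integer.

Answer: 75

Derivation:
enqueue(36): queue = [36]
dequeue(): queue = []
enqueue(3): queue = [3]
enqueue(43): queue = [3, 43]
dequeue(): queue = [43]
dequeue(): queue = []
enqueue(75): queue = [75]
enqueue(74): queue = [75, 74]
enqueue(53): queue = [75, 74, 53]
enqueue(44): queue = [75, 74, 53, 44]
enqueue(79): queue = [75, 74, 53, 44, 79]
enqueue(94): queue = [75, 74, 53, 44, 79, 94]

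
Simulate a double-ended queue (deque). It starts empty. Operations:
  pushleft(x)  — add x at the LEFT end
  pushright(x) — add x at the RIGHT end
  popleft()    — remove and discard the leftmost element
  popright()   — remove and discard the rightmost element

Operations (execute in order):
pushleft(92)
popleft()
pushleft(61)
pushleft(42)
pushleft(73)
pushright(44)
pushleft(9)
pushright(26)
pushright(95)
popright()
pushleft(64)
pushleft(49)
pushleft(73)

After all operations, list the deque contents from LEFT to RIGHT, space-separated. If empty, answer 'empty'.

pushleft(92): [92]
popleft(): []
pushleft(61): [61]
pushleft(42): [42, 61]
pushleft(73): [73, 42, 61]
pushright(44): [73, 42, 61, 44]
pushleft(9): [9, 73, 42, 61, 44]
pushright(26): [9, 73, 42, 61, 44, 26]
pushright(95): [9, 73, 42, 61, 44, 26, 95]
popright(): [9, 73, 42, 61, 44, 26]
pushleft(64): [64, 9, 73, 42, 61, 44, 26]
pushleft(49): [49, 64, 9, 73, 42, 61, 44, 26]
pushleft(73): [73, 49, 64, 9, 73, 42, 61, 44, 26]

Answer: 73 49 64 9 73 42 61 44 26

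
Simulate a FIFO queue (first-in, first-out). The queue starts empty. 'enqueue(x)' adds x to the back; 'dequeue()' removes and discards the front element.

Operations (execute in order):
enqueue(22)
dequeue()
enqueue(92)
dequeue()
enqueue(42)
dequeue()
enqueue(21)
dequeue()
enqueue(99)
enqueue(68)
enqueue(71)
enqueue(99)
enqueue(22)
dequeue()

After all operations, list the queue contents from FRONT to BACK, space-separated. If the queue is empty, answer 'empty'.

enqueue(22): [22]
dequeue(): []
enqueue(92): [92]
dequeue(): []
enqueue(42): [42]
dequeue(): []
enqueue(21): [21]
dequeue(): []
enqueue(99): [99]
enqueue(68): [99, 68]
enqueue(71): [99, 68, 71]
enqueue(99): [99, 68, 71, 99]
enqueue(22): [99, 68, 71, 99, 22]
dequeue(): [68, 71, 99, 22]

Answer: 68 71 99 22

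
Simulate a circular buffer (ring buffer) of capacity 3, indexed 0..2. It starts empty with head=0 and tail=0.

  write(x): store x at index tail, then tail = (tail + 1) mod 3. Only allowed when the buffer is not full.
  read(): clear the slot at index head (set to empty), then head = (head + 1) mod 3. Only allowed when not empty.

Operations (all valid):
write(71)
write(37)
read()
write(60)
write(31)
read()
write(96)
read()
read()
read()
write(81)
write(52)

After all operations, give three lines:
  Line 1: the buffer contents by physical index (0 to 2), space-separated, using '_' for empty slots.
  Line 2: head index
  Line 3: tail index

write(71): buf=[71 _ _], head=0, tail=1, size=1
write(37): buf=[71 37 _], head=0, tail=2, size=2
read(): buf=[_ 37 _], head=1, tail=2, size=1
write(60): buf=[_ 37 60], head=1, tail=0, size=2
write(31): buf=[31 37 60], head=1, tail=1, size=3
read(): buf=[31 _ 60], head=2, tail=1, size=2
write(96): buf=[31 96 60], head=2, tail=2, size=3
read(): buf=[31 96 _], head=0, tail=2, size=2
read(): buf=[_ 96 _], head=1, tail=2, size=1
read(): buf=[_ _ _], head=2, tail=2, size=0
write(81): buf=[_ _ 81], head=2, tail=0, size=1
write(52): buf=[52 _ 81], head=2, tail=1, size=2

Answer: 52 _ 81
2
1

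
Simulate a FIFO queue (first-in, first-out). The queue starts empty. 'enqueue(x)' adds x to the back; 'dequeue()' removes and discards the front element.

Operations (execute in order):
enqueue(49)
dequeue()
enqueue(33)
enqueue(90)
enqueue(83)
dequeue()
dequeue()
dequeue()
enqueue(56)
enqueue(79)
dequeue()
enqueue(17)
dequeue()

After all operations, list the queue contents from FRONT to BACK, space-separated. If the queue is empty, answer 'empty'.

Answer: 17

Derivation:
enqueue(49): [49]
dequeue(): []
enqueue(33): [33]
enqueue(90): [33, 90]
enqueue(83): [33, 90, 83]
dequeue(): [90, 83]
dequeue(): [83]
dequeue(): []
enqueue(56): [56]
enqueue(79): [56, 79]
dequeue(): [79]
enqueue(17): [79, 17]
dequeue(): [17]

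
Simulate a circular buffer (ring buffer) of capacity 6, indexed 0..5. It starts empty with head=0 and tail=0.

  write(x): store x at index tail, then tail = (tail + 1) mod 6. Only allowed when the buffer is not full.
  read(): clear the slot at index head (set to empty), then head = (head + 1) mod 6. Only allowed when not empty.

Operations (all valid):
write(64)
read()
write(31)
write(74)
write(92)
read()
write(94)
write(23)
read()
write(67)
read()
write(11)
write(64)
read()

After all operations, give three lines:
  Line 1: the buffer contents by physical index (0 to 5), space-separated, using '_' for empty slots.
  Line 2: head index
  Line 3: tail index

Answer: 67 11 64 _ _ 23
5
3

Derivation:
write(64): buf=[64 _ _ _ _ _], head=0, tail=1, size=1
read(): buf=[_ _ _ _ _ _], head=1, tail=1, size=0
write(31): buf=[_ 31 _ _ _ _], head=1, tail=2, size=1
write(74): buf=[_ 31 74 _ _ _], head=1, tail=3, size=2
write(92): buf=[_ 31 74 92 _ _], head=1, tail=4, size=3
read(): buf=[_ _ 74 92 _ _], head=2, tail=4, size=2
write(94): buf=[_ _ 74 92 94 _], head=2, tail=5, size=3
write(23): buf=[_ _ 74 92 94 23], head=2, tail=0, size=4
read(): buf=[_ _ _ 92 94 23], head=3, tail=0, size=3
write(67): buf=[67 _ _ 92 94 23], head=3, tail=1, size=4
read(): buf=[67 _ _ _ 94 23], head=4, tail=1, size=3
write(11): buf=[67 11 _ _ 94 23], head=4, tail=2, size=4
write(64): buf=[67 11 64 _ 94 23], head=4, tail=3, size=5
read(): buf=[67 11 64 _ _ 23], head=5, tail=3, size=4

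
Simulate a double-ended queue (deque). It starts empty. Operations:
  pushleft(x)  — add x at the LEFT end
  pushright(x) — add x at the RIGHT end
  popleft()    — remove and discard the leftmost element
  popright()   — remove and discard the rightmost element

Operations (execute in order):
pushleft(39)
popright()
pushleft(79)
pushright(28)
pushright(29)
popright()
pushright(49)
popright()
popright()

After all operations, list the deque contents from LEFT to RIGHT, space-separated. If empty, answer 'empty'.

pushleft(39): [39]
popright(): []
pushleft(79): [79]
pushright(28): [79, 28]
pushright(29): [79, 28, 29]
popright(): [79, 28]
pushright(49): [79, 28, 49]
popright(): [79, 28]
popright(): [79]

Answer: 79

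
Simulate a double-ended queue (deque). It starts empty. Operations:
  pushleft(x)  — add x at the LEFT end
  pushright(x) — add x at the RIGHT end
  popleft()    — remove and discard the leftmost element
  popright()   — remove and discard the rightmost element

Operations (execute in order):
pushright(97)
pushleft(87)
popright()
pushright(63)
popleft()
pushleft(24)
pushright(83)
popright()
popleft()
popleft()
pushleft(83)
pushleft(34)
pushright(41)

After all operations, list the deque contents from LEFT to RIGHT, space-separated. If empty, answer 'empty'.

pushright(97): [97]
pushleft(87): [87, 97]
popright(): [87]
pushright(63): [87, 63]
popleft(): [63]
pushleft(24): [24, 63]
pushright(83): [24, 63, 83]
popright(): [24, 63]
popleft(): [63]
popleft(): []
pushleft(83): [83]
pushleft(34): [34, 83]
pushright(41): [34, 83, 41]

Answer: 34 83 41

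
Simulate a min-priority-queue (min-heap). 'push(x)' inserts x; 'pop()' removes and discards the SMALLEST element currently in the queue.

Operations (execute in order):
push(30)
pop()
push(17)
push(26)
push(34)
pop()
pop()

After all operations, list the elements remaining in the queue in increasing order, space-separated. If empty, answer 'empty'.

Answer: 34

Derivation:
push(30): heap contents = [30]
pop() → 30: heap contents = []
push(17): heap contents = [17]
push(26): heap contents = [17, 26]
push(34): heap contents = [17, 26, 34]
pop() → 17: heap contents = [26, 34]
pop() → 26: heap contents = [34]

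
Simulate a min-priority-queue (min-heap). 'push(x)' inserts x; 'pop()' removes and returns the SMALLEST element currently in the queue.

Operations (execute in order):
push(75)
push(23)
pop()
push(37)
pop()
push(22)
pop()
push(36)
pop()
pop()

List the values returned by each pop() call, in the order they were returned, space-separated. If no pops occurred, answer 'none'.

Answer: 23 37 22 36 75

Derivation:
push(75): heap contents = [75]
push(23): heap contents = [23, 75]
pop() → 23: heap contents = [75]
push(37): heap contents = [37, 75]
pop() → 37: heap contents = [75]
push(22): heap contents = [22, 75]
pop() → 22: heap contents = [75]
push(36): heap contents = [36, 75]
pop() → 36: heap contents = [75]
pop() → 75: heap contents = []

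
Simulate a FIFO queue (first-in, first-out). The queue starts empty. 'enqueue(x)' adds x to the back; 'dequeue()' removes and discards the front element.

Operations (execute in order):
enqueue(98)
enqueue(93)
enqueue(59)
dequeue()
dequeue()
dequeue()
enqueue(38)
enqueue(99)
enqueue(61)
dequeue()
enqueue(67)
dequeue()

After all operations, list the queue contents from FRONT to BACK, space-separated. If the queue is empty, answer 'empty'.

enqueue(98): [98]
enqueue(93): [98, 93]
enqueue(59): [98, 93, 59]
dequeue(): [93, 59]
dequeue(): [59]
dequeue(): []
enqueue(38): [38]
enqueue(99): [38, 99]
enqueue(61): [38, 99, 61]
dequeue(): [99, 61]
enqueue(67): [99, 61, 67]
dequeue(): [61, 67]

Answer: 61 67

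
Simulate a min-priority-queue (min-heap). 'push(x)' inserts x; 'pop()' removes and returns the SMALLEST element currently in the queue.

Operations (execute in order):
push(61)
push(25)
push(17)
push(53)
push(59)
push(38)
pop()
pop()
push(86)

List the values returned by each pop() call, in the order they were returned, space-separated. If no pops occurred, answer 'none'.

push(61): heap contents = [61]
push(25): heap contents = [25, 61]
push(17): heap contents = [17, 25, 61]
push(53): heap contents = [17, 25, 53, 61]
push(59): heap contents = [17, 25, 53, 59, 61]
push(38): heap contents = [17, 25, 38, 53, 59, 61]
pop() → 17: heap contents = [25, 38, 53, 59, 61]
pop() → 25: heap contents = [38, 53, 59, 61]
push(86): heap contents = [38, 53, 59, 61, 86]

Answer: 17 25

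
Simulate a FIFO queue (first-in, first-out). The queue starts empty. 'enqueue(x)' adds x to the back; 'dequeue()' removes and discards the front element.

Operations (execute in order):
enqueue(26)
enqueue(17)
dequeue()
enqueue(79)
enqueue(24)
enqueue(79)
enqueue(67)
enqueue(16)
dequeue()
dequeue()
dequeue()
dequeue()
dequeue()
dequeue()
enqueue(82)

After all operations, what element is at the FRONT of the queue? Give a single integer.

enqueue(26): queue = [26]
enqueue(17): queue = [26, 17]
dequeue(): queue = [17]
enqueue(79): queue = [17, 79]
enqueue(24): queue = [17, 79, 24]
enqueue(79): queue = [17, 79, 24, 79]
enqueue(67): queue = [17, 79, 24, 79, 67]
enqueue(16): queue = [17, 79, 24, 79, 67, 16]
dequeue(): queue = [79, 24, 79, 67, 16]
dequeue(): queue = [24, 79, 67, 16]
dequeue(): queue = [79, 67, 16]
dequeue(): queue = [67, 16]
dequeue(): queue = [16]
dequeue(): queue = []
enqueue(82): queue = [82]

Answer: 82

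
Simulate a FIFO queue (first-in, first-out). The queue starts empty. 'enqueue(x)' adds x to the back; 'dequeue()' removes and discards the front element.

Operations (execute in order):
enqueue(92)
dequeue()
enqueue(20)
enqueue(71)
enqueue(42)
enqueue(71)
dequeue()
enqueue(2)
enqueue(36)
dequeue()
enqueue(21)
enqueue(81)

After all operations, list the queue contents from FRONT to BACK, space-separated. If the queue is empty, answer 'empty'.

Answer: 42 71 2 36 21 81

Derivation:
enqueue(92): [92]
dequeue(): []
enqueue(20): [20]
enqueue(71): [20, 71]
enqueue(42): [20, 71, 42]
enqueue(71): [20, 71, 42, 71]
dequeue(): [71, 42, 71]
enqueue(2): [71, 42, 71, 2]
enqueue(36): [71, 42, 71, 2, 36]
dequeue(): [42, 71, 2, 36]
enqueue(21): [42, 71, 2, 36, 21]
enqueue(81): [42, 71, 2, 36, 21, 81]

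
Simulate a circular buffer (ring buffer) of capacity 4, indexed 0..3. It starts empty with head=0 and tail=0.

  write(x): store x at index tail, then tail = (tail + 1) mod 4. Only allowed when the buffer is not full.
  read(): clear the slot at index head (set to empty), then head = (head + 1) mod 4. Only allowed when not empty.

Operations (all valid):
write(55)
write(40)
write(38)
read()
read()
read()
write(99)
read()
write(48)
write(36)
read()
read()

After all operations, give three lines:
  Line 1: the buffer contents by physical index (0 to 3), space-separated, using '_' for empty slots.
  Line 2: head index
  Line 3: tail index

write(55): buf=[55 _ _ _], head=0, tail=1, size=1
write(40): buf=[55 40 _ _], head=0, tail=2, size=2
write(38): buf=[55 40 38 _], head=0, tail=3, size=3
read(): buf=[_ 40 38 _], head=1, tail=3, size=2
read(): buf=[_ _ 38 _], head=2, tail=3, size=1
read(): buf=[_ _ _ _], head=3, tail=3, size=0
write(99): buf=[_ _ _ 99], head=3, tail=0, size=1
read(): buf=[_ _ _ _], head=0, tail=0, size=0
write(48): buf=[48 _ _ _], head=0, tail=1, size=1
write(36): buf=[48 36 _ _], head=0, tail=2, size=2
read(): buf=[_ 36 _ _], head=1, tail=2, size=1
read(): buf=[_ _ _ _], head=2, tail=2, size=0

Answer: _ _ _ _
2
2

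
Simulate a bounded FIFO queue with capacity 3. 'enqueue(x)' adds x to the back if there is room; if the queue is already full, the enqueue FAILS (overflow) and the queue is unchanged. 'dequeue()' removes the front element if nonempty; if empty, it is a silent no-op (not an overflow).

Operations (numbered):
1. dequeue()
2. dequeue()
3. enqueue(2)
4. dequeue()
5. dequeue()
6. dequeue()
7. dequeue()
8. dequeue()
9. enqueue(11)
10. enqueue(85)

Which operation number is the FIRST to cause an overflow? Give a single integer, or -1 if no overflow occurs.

1. dequeue(): empty, no-op, size=0
2. dequeue(): empty, no-op, size=0
3. enqueue(2): size=1
4. dequeue(): size=0
5. dequeue(): empty, no-op, size=0
6. dequeue(): empty, no-op, size=0
7. dequeue(): empty, no-op, size=0
8. dequeue(): empty, no-op, size=0
9. enqueue(11): size=1
10. enqueue(85): size=2

Answer: -1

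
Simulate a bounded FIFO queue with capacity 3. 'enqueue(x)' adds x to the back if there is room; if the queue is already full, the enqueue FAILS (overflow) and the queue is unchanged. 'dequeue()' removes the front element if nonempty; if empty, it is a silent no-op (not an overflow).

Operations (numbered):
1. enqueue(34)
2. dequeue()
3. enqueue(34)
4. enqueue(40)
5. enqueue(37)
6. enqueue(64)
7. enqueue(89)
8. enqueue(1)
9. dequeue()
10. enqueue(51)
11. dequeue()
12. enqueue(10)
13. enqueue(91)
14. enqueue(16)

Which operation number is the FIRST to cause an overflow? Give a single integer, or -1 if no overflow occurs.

Answer: 6

Derivation:
1. enqueue(34): size=1
2. dequeue(): size=0
3. enqueue(34): size=1
4. enqueue(40): size=2
5. enqueue(37): size=3
6. enqueue(64): size=3=cap → OVERFLOW (fail)
7. enqueue(89): size=3=cap → OVERFLOW (fail)
8. enqueue(1): size=3=cap → OVERFLOW (fail)
9. dequeue(): size=2
10. enqueue(51): size=3
11. dequeue(): size=2
12. enqueue(10): size=3
13. enqueue(91): size=3=cap → OVERFLOW (fail)
14. enqueue(16): size=3=cap → OVERFLOW (fail)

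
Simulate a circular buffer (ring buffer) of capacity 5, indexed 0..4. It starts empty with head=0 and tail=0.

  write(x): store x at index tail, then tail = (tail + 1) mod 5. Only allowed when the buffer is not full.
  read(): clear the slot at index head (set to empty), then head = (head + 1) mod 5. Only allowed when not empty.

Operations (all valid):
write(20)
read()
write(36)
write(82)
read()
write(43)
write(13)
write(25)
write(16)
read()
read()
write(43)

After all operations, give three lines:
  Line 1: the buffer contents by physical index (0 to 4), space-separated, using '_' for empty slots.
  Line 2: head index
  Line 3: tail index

Answer: 25 16 43 _ 13
4
3

Derivation:
write(20): buf=[20 _ _ _ _], head=0, tail=1, size=1
read(): buf=[_ _ _ _ _], head=1, tail=1, size=0
write(36): buf=[_ 36 _ _ _], head=1, tail=2, size=1
write(82): buf=[_ 36 82 _ _], head=1, tail=3, size=2
read(): buf=[_ _ 82 _ _], head=2, tail=3, size=1
write(43): buf=[_ _ 82 43 _], head=2, tail=4, size=2
write(13): buf=[_ _ 82 43 13], head=2, tail=0, size=3
write(25): buf=[25 _ 82 43 13], head=2, tail=1, size=4
write(16): buf=[25 16 82 43 13], head=2, tail=2, size=5
read(): buf=[25 16 _ 43 13], head=3, tail=2, size=4
read(): buf=[25 16 _ _ 13], head=4, tail=2, size=3
write(43): buf=[25 16 43 _ 13], head=4, tail=3, size=4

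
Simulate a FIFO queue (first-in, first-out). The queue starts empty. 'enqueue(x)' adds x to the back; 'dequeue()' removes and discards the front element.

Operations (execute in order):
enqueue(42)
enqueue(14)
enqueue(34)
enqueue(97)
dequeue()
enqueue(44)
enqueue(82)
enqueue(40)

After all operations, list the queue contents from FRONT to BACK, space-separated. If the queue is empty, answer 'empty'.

enqueue(42): [42]
enqueue(14): [42, 14]
enqueue(34): [42, 14, 34]
enqueue(97): [42, 14, 34, 97]
dequeue(): [14, 34, 97]
enqueue(44): [14, 34, 97, 44]
enqueue(82): [14, 34, 97, 44, 82]
enqueue(40): [14, 34, 97, 44, 82, 40]

Answer: 14 34 97 44 82 40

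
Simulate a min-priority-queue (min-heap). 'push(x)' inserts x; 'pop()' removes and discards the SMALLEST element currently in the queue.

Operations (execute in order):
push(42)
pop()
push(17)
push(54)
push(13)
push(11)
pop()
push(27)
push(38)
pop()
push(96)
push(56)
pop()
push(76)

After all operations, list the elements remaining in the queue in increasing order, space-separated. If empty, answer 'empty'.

Answer: 27 38 54 56 76 96

Derivation:
push(42): heap contents = [42]
pop() → 42: heap contents = []
push(17): heap contents = [17]
push(54): heap contents = [17, 54]
push(13): heap contents = [13, 17, 54]
push(11): heap contents = [11, 13, 17, 54]
pop() → 11: heap contents = [13, 17, 54]
push(27): heap contents = [13, 17, 27, 54]
push(38): heap contents = [13, 17, 27, 38, 54]
pop() → 13: heap contents = [17, 27, 38, 54]
push(96): heap contents = [17, 27, 38, 54, 96]
push(56): heap contents = [17, 27, 38, 54, 56, 96]
pop() → 17: heap contents = [27, 38, 54, 56, 96]
push(76): heap contents = [27, 38, 54, 56, 76, 96]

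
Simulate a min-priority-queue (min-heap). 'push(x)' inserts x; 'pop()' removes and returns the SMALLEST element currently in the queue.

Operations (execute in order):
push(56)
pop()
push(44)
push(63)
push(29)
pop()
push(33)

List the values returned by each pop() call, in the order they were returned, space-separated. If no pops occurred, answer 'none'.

push(56): heap contents = [56]
pop() → 56: heap contents = []
push(44): heap contents = [44]
push(63): heap contents = [44, 63]
push(29): heap contents = [29, 44, 63]
pop() → 29: heap contents = [44, 63]
push(33): heap contents = [33, 44, 63]

Answer: 56 29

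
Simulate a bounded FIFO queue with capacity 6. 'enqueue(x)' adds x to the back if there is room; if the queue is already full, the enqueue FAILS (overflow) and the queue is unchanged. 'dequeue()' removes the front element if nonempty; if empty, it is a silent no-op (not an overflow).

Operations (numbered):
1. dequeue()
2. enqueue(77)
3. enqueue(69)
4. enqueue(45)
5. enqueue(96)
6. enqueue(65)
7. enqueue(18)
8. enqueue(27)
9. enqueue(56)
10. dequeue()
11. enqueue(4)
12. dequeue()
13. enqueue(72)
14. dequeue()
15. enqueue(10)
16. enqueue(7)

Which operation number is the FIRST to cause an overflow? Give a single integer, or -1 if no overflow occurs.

1. dequeue(): empty, no-op, size=0
2. enqueue(77): size=1
3. enqueue(69): size=2
4. enqueue(45): size=3
5. enqueue(96): size=4
6. enqueue(65): size=5
7. enqueue(18): size=6
8. enqueue(27): size=6=cap → OVERFLOW (fail)
9. enqueue(56): size=6=cap → OVERFLOW (fail)
10. dequeue(): size=5
11. enqueue(4): size=6
12. dequeue(): size=5
13. enqueue(72): size=6
14. dequeue(): size=5
15. enqueue(10): size=6
16. enqueue(7): size=6=cap → OVERFLOW (fail)

Answer: 8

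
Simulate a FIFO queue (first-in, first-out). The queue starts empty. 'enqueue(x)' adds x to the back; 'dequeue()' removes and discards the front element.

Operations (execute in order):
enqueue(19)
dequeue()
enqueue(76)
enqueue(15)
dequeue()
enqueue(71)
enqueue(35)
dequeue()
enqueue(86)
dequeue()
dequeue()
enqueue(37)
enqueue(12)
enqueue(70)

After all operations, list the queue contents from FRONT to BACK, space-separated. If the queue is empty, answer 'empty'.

enqueue(19): [19]
dequeue(): []
enqueue(76): [76]
enqueue(15): [76, 15]
dequeue(): [15]
enqueue(71): [15, 71]
enqueue(35): [15, 71, 35]
dequeue(): [71, 35]
enqueue(86): [71, 35, 86]
dequeue(): [35, 86]
dequeue(): [86]
enqueue(37): [86, 37]
enqueue(12): [86, 37, 12]
enqueue(70): [86, 37, 12, 70]

Answer: 86 37 12 70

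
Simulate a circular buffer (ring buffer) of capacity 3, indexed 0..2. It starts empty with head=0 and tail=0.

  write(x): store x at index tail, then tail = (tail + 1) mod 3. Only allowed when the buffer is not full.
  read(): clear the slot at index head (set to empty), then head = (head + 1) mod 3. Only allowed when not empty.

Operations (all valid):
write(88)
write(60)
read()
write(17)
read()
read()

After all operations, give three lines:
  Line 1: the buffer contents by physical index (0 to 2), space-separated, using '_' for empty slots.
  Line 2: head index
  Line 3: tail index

Answer: _ _ _
0
0

Derivation:
write(88): buf=[88 _ _], head=0, tail=1, size=1
write(60): buf=[88 60 _], head=0, tail=2, size=2
read(): buf=[_ 60 _], head=1, tail=2, size=1
write(17): buf=[_ 60 17], head=1, tail=0, size=2
read(): buf=[_ _ 17], head=2, tail=0, size=1
read(): buf=[_ _ _], head=0, tail=0, size=0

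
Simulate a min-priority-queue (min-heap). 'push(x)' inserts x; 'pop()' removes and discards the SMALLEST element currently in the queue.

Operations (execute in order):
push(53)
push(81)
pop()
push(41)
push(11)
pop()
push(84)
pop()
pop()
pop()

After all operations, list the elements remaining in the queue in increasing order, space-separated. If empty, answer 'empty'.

push(53): heap contents = [53]
push(81): heap contents = [53, 81]
pop() → 53: heap contents = [81]
push(41): heap contents = [41, 81]
push(11): heap contents = [11, 41, 81]
pop() → 11: heap contents = [41, 81]
push(84): heap contents = [41, 81, 84]
pop() → 41: heap contents = [81, 84]
pop() → 81: heap contents = [84]
pop() → 84: heap contents = []

Answer: empty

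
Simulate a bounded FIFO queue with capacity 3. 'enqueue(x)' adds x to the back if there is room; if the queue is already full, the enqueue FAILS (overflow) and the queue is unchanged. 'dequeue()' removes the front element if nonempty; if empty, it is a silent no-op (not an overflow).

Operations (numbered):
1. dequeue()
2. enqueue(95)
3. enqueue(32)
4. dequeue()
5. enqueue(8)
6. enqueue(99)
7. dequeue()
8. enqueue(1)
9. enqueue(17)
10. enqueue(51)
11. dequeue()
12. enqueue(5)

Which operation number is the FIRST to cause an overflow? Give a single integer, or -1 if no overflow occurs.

1. dequeue(): empty, no-op, size=0
2. enqueue(95): size=1
3. enqueue(32): size=2
4. dequeue(): size=1
5. enqueue(8): size=2
6. enqueue(99): size=3
7. dequeue(): size=2
8. enqueue(1): size=3
9. enqueue(17): size=3=cap → OVERFLOW (fail)
10. enqueue(51): size=3=cap → OVERFLOW (fail)
11. dequeue(): size=2
12. enqueue(5): size=3

Answer: 9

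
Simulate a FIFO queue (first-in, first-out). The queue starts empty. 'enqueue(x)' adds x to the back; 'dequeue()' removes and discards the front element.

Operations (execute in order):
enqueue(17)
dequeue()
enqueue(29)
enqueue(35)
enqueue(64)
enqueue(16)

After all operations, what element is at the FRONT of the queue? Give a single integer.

enqueue(17): queue = [17]
dequeue(): queue = []
enqueue(29): queue = [29]
enqueue(35): queue = [29, 35]
enqueue(64): queue = [29, 35, 64]
enqueue(16): queue = [29, 35, 64, 16]

Answer: 29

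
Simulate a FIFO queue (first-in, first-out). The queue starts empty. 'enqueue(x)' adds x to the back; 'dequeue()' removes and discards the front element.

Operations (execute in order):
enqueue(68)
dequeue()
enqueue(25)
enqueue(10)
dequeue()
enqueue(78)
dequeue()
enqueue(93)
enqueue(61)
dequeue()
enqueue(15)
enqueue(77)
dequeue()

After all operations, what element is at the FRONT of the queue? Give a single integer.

Answer: 61

Derivation:
enqueue(68): queue = [68]
dequeue(): queue = []
enqueue(25): queue = [25]
enqueue(10): queue = [25, 10]
dequeue(): queue = [10]
enqueue(78): queue = [10, 78]
dequeue(): queue = [78]
enqueue(93): queue = [78, 93]
enqueue(61): queue = [78, 93, 61]
dequeue(): queue = [93, 61]
enqueue(15): queue = [93, 61, 15]
enqueue(77): queue = [93, 61, 15, 77]
dequeue(): queue = [61, 15, 77]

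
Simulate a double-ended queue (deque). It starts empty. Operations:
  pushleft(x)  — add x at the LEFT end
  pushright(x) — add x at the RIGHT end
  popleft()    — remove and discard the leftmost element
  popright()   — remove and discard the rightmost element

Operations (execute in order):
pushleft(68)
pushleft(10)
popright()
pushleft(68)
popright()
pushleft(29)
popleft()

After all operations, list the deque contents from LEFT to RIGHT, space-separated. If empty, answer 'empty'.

Answer: 68

Derivation:
pushleft(68): [68]
pushleft(10): [10, 68]
popright(): [10]
pushleft(68): [68, 10]
popright(): [68]
pushleft(29): [29, 68]
popleft(): [68]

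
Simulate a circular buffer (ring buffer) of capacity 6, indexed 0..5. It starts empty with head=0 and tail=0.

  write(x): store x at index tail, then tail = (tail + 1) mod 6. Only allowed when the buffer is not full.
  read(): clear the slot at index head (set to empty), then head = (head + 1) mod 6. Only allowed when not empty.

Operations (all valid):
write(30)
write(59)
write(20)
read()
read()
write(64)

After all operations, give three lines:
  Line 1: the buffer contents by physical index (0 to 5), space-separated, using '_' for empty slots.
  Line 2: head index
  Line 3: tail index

Answer: _ _ 20 64 _ _
2
4

Derivation:
write(30): buf=[30 _ _ _ _ _], head=0, tail=1, size=1
write(59): buf=[30 59 _ _ _ _], head=0, tail=2, size=2
write(20): buf=[30 59 20 _ _ _], head=0, tail=3, size=3
read(): buf=[_ 59 20 _ _ _], head=1, tail=3, size=2
read(): buf=[_ _ 20 _ _ _], head=2, tail=3, size=1
write(64): buf=[_ _ 20 64 _ _], head=2, tail=4, size=2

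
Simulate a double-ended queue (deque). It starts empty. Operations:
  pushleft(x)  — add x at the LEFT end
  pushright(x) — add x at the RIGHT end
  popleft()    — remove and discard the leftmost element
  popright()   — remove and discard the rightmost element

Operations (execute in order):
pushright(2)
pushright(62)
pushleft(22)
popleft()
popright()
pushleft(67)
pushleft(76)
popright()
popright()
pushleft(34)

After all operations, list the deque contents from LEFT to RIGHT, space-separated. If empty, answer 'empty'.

pushright(2): [2]
pushright(62): [2, 62]
pushleft(22): [22, 2, 62]
popleft(): [2, 62]
popright(): [2]
pushleft(67): [67, 2]
pushleft(76): [76, 67, 2]
popright(): [76, 67]
popright(): [76]
pushleft(34): [34, 76]

Answer: 34 76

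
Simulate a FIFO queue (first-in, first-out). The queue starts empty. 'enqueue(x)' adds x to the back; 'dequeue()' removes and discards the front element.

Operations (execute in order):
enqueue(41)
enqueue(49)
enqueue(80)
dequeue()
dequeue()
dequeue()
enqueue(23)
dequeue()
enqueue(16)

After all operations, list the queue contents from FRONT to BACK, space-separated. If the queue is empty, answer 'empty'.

enqueue(41): [41]
enqueue(49): [41, 49]
enqueue(80): [41, 49, 80]
dequeue(): [49, 80]
dequeue(): [80]
dequeue(): []
enqueue(23): [23]
dequeue(): []
enqueue(16): [16]

Answer: 16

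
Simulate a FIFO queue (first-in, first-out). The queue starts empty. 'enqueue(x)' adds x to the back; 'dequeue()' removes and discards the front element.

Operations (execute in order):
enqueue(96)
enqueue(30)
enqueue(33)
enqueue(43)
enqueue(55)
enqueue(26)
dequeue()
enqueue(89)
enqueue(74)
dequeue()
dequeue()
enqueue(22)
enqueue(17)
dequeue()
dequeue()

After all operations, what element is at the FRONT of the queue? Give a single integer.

Answer: 26

Derivation:
enqueue(96): queue = [96]
enqueue(30): queue = [96, 30]
enqueue(33): queue = [96, 30, 33]
enqueue(43): queue = [96, 30, 33, 43]
enqueue(55): queue = [96, 30, 33, 43, 55]
enqueue(26): queue = [96, 30, 33, 43, 55, 26]
dequeue(): queue = [30, 33, 43, 55, 26]
enqueue(89): queue = [30, 33, 43, 55, 26, 89]
enqueue(74): queue = [30, 33, 43, 55, 26, 89, 74]
dequeue(): queue = [33, 43, 55, 26, 89, 74]
dequeue(): queue = [43, 55, 26, 89, 74]
enqueue(22): queue = [43, 55, 26, 89, 74, 22]
enqueue(17): queue = [43, 55, 26, 89, 74, 22, 17]
dequeue(): queue = [55, 26, 89, 74, 22, 17]
dequeue(): queue = [26, 89, 74, 22, 17]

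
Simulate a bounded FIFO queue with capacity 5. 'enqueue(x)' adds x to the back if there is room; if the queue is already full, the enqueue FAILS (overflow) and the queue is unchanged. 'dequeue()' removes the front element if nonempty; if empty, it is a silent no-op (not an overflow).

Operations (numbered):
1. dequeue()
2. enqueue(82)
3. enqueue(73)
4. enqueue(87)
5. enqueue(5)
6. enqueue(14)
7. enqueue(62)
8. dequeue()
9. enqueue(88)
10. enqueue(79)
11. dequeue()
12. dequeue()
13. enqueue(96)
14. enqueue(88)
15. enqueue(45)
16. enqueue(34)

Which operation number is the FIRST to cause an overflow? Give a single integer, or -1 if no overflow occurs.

Answer: 7

Derivation:
1. dequeue(): empty, no-op, size=0
2. enqueue(82): size=1
3. enqueue(73): size=2
4. enqueue(87): size=3
5. enqueue(5): size=4
6. enqueue(14): size=5
7. enqueue(62): size=5=cap → OVERFLOW (fail)
8. dequeue(): size=4
9. enqueue(88): size=5
10. enqueue(79): size=5=cap → OVERFLOW (fail)
11. dequeue(): size=4
12. dequeue(): size=3
13. enqueue(96): size=4
14. enqueue(88): size=5
15. enqueue(45): size=5=cap → OVERFLOW (fail)
16. enqueue(34): size=5=cap → OVERFLOW (fail)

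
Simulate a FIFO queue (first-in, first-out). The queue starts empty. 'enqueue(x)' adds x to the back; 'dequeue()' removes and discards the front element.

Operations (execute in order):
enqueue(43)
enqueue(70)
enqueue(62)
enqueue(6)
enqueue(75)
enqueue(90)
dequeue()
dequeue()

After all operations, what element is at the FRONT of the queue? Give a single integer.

Answer: 62

Derivation:
enqueue(43): queue = [43]
enqueue(70): queue = [43, 70]
enqueue(62): queue = [43, 70, 62]
enqueue(6): queue = [43, 70, 62, 6]
enqueue(75): queue = [43, 70, 62, 6, 75]
enqueue(90): queue = [43, 70, 62, 6, 75, 90]
dequeue(): queue = [70, 62, 6, 75, 90]
dequeue(): queue = [62, 6, 75, 90]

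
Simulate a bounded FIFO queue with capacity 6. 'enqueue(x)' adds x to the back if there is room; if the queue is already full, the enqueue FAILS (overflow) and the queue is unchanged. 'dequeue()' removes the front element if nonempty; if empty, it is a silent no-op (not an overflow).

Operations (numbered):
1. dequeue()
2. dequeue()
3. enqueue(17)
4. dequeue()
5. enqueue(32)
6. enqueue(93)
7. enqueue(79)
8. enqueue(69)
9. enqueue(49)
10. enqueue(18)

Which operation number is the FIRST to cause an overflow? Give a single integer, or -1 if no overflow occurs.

Answer: -1

Derivation:
1. dequeue(): empty, no-op, size=0
2. dequeue(): empty, no-op, size=0
3. enqueue(17): size=1
4. dequeue(): size=0
5. enqueue(32): size=1
6. enqueue(93): size=2
7. enqueue(79): size=3
8. enqueue(69): size=4
9. enqueue(49): size=5
10. enqueue(18): size=6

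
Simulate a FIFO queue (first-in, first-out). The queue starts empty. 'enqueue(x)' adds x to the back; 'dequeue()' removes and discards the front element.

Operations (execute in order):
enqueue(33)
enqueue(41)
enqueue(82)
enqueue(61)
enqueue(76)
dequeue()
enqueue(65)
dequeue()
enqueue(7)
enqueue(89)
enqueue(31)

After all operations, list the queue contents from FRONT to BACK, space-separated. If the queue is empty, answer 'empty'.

Answer: 82 61 76 65 7 89 31

Derivation:
enqueue(33): [33]
enqueue(41): [33, 41]
enqueue(82): [33, 41, 82]
enqueue(61): [33, 41, 82, 61]
enqueue(76): [33, 41, 82, 61, 76]
dequeue(): [41, 82, 61, 76]
enqueue(65): [41, 82, 61, 76, 65]
dequeue(): [82, 61, 76, 65]
enqueue(7): [82, 61, 76, 65, 7]
enqueue(89): [82, 61, 76, 65, 7, 89]
enqueue(31): [82, 61, 76, 65, 7, 89, 31]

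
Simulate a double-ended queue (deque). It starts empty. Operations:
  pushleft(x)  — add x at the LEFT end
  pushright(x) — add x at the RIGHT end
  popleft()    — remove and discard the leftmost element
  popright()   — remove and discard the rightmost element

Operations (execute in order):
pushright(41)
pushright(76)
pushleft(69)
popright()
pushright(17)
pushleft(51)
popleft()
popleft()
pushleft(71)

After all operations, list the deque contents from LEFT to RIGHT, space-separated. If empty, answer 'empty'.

Answer: 71 41 17

Derivation:
pushright(41): [41]
pushright(76): [41, 76]
pushleft(69): [69, 41, 76]
popright(): [69, 41]
pushright(17): [69, 41, 17]
pushleft(51): [51, 69, 41, 17]
popleft(): [69, 41, 17]
popleft(): [41, 17]
pushleft(71): [71, 41, 17]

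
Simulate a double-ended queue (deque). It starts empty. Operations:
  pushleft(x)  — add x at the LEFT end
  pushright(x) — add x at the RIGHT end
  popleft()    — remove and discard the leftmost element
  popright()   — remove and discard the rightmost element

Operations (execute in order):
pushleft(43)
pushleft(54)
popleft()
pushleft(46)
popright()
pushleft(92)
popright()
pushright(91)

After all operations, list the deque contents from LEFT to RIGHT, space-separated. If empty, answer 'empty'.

Answer: 92 91

Derivation:
pushleft(43): [43]
pushleft(54): [54, 43]
popleft(): [43]
pushleft(46): [46, 43]
popright(): [46]
pushleft(92): [92, 46]
popright(): [92]
pushright(91): [92, 91]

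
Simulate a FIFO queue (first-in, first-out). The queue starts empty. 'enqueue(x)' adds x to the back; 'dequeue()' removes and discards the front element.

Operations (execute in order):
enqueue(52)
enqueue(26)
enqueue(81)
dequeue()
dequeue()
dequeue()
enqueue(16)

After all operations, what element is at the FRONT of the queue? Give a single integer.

Answer: 16

Derivation:
enqueue(52): queue = [52]
enqueue(26): queue = [52, 26]
enqueue(81): queue = [52, 26, 81]
dequeue(): queue = [26, 81]
dequeue(): queue = [81]
dequeue(): queue = []
enqueue(16): queue = [16]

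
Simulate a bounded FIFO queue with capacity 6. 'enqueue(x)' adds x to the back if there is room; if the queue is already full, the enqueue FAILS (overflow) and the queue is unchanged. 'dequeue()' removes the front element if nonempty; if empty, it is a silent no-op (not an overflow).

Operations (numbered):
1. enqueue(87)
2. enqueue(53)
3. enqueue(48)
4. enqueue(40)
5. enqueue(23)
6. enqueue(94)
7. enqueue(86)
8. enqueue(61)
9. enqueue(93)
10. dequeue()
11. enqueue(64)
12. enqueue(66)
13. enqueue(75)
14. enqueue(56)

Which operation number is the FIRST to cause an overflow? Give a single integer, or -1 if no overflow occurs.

Answer: 7

Derivation:
1. enqueue(87): size=1
2. enqueue(53): size=2
3. enqueue(48): size=3
4. enqueue(40): size=4
5. enqueue(23): size=5
6. enqueue(94): size=6
7. enqueue(86): size=6=cap → OVERFLOW (fail)
8. enqueue(61): size=6=cap → OVERFLOW (fail)
9. enqueue(93): size=6=cap → OVERFLOW (fail)
10. dequeue(): size=5
11. enqueue(64): size=6
12. enqueue(66): size=6=cap → OVERFLOW (fail)
13. enqueue(75): size=6=cap → OVERFLOW (fail)
14. enqueue(56): size=6=cap → OVERFLOW (fail)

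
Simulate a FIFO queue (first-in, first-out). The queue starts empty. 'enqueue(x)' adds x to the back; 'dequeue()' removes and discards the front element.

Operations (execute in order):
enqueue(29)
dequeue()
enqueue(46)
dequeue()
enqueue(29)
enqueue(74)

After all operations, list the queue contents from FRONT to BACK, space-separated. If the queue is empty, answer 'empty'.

Answer: 29 74

Derivation:
enqueue(29): [29]
dequeue(): []
enqueue(46): [46]
dequeue(): []
enqueue(29): [29]
enqueue(74): [29, 74]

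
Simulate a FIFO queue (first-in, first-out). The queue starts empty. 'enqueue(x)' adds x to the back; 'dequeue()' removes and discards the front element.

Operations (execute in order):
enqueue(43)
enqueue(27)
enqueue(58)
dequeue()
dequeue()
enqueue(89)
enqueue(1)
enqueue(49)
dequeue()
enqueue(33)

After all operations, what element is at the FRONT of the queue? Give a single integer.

Answer: 89

Derivation:
enqueue(43): queue = [43]
enqueue(27): queue = [43, 27]
enqueue(58): queue = [43, 27, 58]
dequeue(): queue = [27, 58]
dequeue(): queue = [58]
enqueue(89): queue = [58, 89]
enqueue(1): queue = [58, 89, 1]
enqueue(49): queue = [58, 89, 1, 49]
dequeue(): queue = [89, 1, 49]
enqueue(33): queue = [89, 1, 49, 33]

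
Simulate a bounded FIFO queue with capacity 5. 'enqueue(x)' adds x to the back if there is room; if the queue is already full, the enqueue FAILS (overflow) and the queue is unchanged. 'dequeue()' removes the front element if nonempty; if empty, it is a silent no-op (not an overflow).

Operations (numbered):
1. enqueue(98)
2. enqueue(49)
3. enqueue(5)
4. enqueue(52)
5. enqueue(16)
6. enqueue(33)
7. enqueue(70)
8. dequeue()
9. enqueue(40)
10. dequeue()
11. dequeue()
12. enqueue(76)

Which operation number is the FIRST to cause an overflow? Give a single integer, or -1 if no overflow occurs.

Answer: 6

Derivation:
1. enqueue(98): size=1
2. enqueue(49): size=2
3. enqueue(5): size=3
4. enqueue(52): size=4
5. enqueue(16): size=5
6. enqueue(33): size=5=cap → OVERFLOW (fail)
7. enqueue(70): size=5=cap → OVERFLOW (fail)
8. dequeue(): size=4
9. enqueue(40): size=5
10. dequeue(): size=4
11. dequeue(): size=3
12. enqueue(76): size=4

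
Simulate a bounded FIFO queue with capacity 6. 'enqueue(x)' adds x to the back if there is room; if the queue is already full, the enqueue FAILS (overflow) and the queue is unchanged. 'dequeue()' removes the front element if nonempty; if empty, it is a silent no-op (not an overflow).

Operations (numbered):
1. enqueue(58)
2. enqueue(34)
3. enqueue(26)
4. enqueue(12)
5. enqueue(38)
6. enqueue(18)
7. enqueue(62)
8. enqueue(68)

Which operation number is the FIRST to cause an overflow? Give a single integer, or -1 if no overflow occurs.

Answer: 7

Derivation:
1. enqueue(58): size=1
2. enqueue(34): size=2
3. enqueue(26): size=3
4. enqueue(12): size=4
5. enqueue(38): size=5
6. enqueue(18): size=6
7. enqueue(62): size=6=cap → OVERFLOW (fail)
8. enqueue(68): size=6=cap → OVERFLOW (fail)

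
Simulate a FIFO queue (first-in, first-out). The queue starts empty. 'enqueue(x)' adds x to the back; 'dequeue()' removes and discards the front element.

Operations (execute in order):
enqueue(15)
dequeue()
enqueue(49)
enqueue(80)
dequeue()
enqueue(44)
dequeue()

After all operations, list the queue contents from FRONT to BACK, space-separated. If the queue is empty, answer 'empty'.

Answer: 44

Derivation:
enqueue(15): [15]
dequeue(): []
enqueue(49): [49]
enqueue(80): [49, 80]
dequeue(): [80]
enqueue(44): [80, 44]
dequeue(): [44]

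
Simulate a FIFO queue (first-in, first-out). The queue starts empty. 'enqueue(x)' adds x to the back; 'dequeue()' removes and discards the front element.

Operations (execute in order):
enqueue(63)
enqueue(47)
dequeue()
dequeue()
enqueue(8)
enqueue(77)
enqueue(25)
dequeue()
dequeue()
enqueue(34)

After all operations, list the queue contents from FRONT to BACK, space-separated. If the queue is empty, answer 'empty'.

Answer: 25 34

Derivation:
enqueue(63): [63]
enqueue(47): [63, 47]
dequeue(): [47]
dequeue(): []
enqueue(8): [8]
enqueue(77): [8, 77]
enqueue(25): [8, 77, 25]
dequeue(): [77, 25]
dequeue(): [25]
enqueue(34): [25, 34]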